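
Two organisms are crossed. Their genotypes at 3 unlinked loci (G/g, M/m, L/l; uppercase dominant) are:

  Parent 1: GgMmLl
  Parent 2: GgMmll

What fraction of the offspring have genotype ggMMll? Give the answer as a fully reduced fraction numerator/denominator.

GgMmLl gametes: GML×1, GMl×1, GmL×1, Gml×1, gML×1, gMl×1, gmL×1, gml×1
GgMmll gametes: GMl×2, Gml×2, gMl×2, gml×2
GgMmLl×GgMmll grid (8·8=64): GGMMLl=2 GGMMll=2 GGMmLl=4 GGMmll=4 GGmmLl=2 GGmmll=2 GgMMLl=4 GgMMll=4 GgMmLl=8 GgMmll=8 GgmmLl=4 Ggmmll=4 ggMMLl=2 ggMMll=2 ggMmLl=4 ggMmll=4 ggmmLl=2 ggmmll=2
ggMMll hits 2/64; gcd=2; 2÷2/64÷2 = 1/32

P(ggMMll) = 1/32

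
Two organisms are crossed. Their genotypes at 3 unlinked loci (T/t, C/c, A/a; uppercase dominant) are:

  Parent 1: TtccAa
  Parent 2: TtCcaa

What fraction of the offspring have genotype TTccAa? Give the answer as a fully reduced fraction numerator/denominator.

P(TTccAa) = 1/16

TtccAa gametes: TcA×2, Tca×2, tcA×2, tca×2
TtCcaa gametes: TCa×2, Tca×2, tCa×2, tca×2
TtccAa×TtCcaa grid (8·8=64): TTCcAa=4 TTCcaa=4 TTccAa=4 TTccaa=4 TtCcAa=8 TtCcaa=8 TtccAa=8 Ttccaa=8 ttCcAa=4 ttCcaa=4 ttccAa=4 ttccaa=4
TTccAa hits 4/64; gcd=4; 4÷4/64÷4 = 1/16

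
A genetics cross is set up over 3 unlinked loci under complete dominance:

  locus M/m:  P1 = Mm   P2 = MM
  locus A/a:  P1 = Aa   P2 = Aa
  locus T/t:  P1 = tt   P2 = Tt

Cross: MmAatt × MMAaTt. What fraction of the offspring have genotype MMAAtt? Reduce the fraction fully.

MmAatt gametes: MAt×2, Mat×2, mAt×2, mat×2
MMAaTt gametes: MAT×2, MAt×2, MaT×2, Mat×2
MmAatt×MMAaTt grid (8·8=64): MMAATt=4 MMAAtt=4 MMAaTt=8 MMAatt=8 MMaaTt=4 MMaatt=4 MmAATt=4 MmAAtt=4 MmAaTt=8 MmAatt=8 MmaaTt=4 Mmaatt=4
MMAAtt hits 4/64; gcd=4; 4÷4/64÷4 = 1/16

P(MMAAtt) = 1/16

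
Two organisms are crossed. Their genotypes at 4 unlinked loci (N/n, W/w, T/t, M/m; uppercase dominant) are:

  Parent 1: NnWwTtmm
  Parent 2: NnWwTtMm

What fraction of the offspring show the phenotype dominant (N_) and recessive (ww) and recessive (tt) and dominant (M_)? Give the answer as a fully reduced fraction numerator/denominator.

NnWwTtmm gametes: NWTm×2, NWtm×2, NwTm×2, Nwtm×2, nWTm×2, nWtm×2, nwTm×2, nwtm×2
NnWwTtMm gametes: NWTM×1, NWTm×1, NWtM×1, NWtm×1, NwTM×1, NwTm×1, NwtM×1, Nwtm×1, nWTM×1, nWTm×1, nWtM×1, nWtm×1, nwTM×1, nwTm×1, nwtM×1, nwtm×1
NnWwTtmm×NnWwTtMm grid (16·16=256): NNWWTTMm=2 NNWWTTmm=2 NNWWTtMm=4 NNWWTtmm=4 NNWWttMm=2 NNWWttmm=2 NNWwTTMm=4 NNWwTTmm=4 NNWwTtMm=8 NNWwTtmm=8 NNWwttMm=4 NNWwttmm=4 NNwwTTMm=2 NNwwTTmm=2 NNwwTtMm=4 NNwwTtmm=4 NNwwttMm=2 NNwwttmm=2 NnWWTTMm=4 NnWWTTmm=4 NnWWTtMm=8 NnWWTtmm=8 NnWWttMm=4 NnWWttmm=4 NnWwTTMm=8 NnWwTTmm=8 NnWwTtMm=16 NnWwTtmm=16 NnWwttMm=8 NnWwttmm=8 NnwwTTMm=4 NnwwTTmm=4 NnwwTtMm=8 NnwwTtmm=8 NnwwttMm=4 Nnwwttmm=4 nnWWTTMm=2 nnWWTTmm=2 nnWWTtMm=4 nnWWTtmm=4 nnWWttMm=2 nnWWttmm=2 nnWwTTMm=4 nnWwTTmm=4 nnWwTtMm=8 nnWwTtmm=8 nnWwttMm=4 nnWwttmm=4 nnwwTTMm=2 nnwwTTmm=2 nnwwTtMm=4 nnwwTtmm=4 nnwwttMm=2 nnwwttmm=2
N_ ww tt M_ hits 6/256; gcd=2; 6÷2/256÷2 = 3/128

P(N_ ww tt M_) = 3/128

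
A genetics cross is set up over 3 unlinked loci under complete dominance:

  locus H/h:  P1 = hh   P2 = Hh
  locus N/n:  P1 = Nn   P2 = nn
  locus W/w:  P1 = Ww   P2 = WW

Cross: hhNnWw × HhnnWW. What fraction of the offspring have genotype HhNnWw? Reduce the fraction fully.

P(HhNnWw) = 1/8

hhNnWw gametes: hNW×2, hNw×2, hnW×2, hnw×2
HhnnWW gametes: HnW×4, hnW×4
hhNnWw×HhnnWW grid (8·8=64): HhNnWW=8 HhNnWw=8 HhnnWW=8 HhnnWw=8 hhNnWW=8 hhNnWw=8 hhnnWW=8 hhnnWw=8
HhNnWw hits 8/64; gcd=8; 8÷8/64÷8 = 1/8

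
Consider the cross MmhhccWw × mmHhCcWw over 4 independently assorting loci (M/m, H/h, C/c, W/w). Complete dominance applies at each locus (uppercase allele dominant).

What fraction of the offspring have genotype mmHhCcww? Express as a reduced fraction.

P(mmHhCcww) = 1/32

MmhhccWw gametes: MhcW×4, Mhcw×4, mhcW×4, mhcw×4
mmHhCcWw gametes: mHCW×2, mHCw×2, mHcW×2, mHcw×2, mhCW×2, mhCw×2, mhcW×2, mhcw×2
MmhhccWw×mmHhCcWw grid (16·16=256): MmHhCcWW=8 MmHhCcWw=16 MmHhCcww=8 MmHhccWW=8 MmHhccWw=16 MmHhccww=8 MmhhCcWW=8 MmhhCcWw=16 MmhhCcww=8 MmhhccWW=8 MmhhccWw=16 Mmhhccww=8 mmHhCcWW=8 mmHhCcWw=16 mmHhCcww=8 mmHhccWW=8 mmHhccWw=16 mmHhccww=8 mmhhCcWW=8 mmhhCcWw=16 mmhhCcww=8 mmhhccWW=8 mmhhccWw=16 mmhhccww=8
mmHhCcww hits 8/256; gcd=8; 8÷8/256÷8 = 1/32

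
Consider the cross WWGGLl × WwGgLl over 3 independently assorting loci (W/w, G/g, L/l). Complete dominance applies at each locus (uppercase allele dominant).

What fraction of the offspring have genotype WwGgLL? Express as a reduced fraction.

WWGGLl gametes: WGL×4, WGl×4
WwGgLl gametes: WGL×1, WGl×1, WgL×1, Wgl×1, wGL×1, wGl×1, wgL×1, wgl×1
WWGGLl×WwGgLl grid (8·8=64): WWGGLL=4 WWGGLl=8 WWGGll=4 WWGgLL=4 WWGgLl=8 WWGgll=4 WwGGLL=4 WwGGLl=8 WwGGll=4 WwGgLL=4 WwGgLl=8 WwGgll=4
WwGgLL hits 4/64; gcd=4; 4÷4/64÷4 = 1/16

P(WwGgLL) = 1/16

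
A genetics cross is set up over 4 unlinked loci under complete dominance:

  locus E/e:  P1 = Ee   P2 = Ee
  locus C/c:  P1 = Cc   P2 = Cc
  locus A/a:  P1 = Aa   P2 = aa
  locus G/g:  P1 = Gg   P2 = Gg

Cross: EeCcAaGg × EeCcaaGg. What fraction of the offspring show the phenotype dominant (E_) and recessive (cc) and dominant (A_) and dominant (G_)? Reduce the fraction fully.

P(E_ cc A_ G_) = 9/128

EeCcAaGg gametes: ECAG×1, ECAg×1, ECaG×1, ECag×1, EcAG×1, EcAg×1, EcaG×1, Ecag×1, eCAG×1, eCAg×1, eCaG×1, eCag×1, ecAG×1, ecAg×1, ecaG×1, ecag×1
EeCcaaGg gametes: ECaG×2, ECag×2, EcaG×2, Ecag×2, eCaG×2, eCag×2, ecaG×2, ecag×2
EeCcAaGg×EeCcaaGg grid (16·16=256): EECCAaGG=2 EECCAaGg=4 EECCAagg=2 EECCaaGG=2 EECCaaGg=4 EECCaagg=2 EECcAaGG=4 EECcAaGg=8 EECcAagg=4 EECcaaGG=4 EECcaaGg=8 EECcaagg=4 EEccAaGG=2 EEccAaGg=4 EEccAagg=2 EEccaaGG=2 EEccaaGg=4 EEccaagg=2 EeCCAaGG=4 EeCCAaGg=8 EeCCAagg=4 EeCCaaGG=4 EeCCaaGg=8 EeCCaagg=4 EeCcAaGG=8 EeCcAaGg=16 EeCcAagg=8 EeCcaaGG=8 EeCcaaGg=16 EeCcaagg=8 EeccAaGG=4 EeccAaGg=8 EeccAagg=4 EeccaaGG=4 EeccaaGg=8 Eeccaagg=4 eeCCAaGG=2 eeCCAaGg=4 eeCCAagg=2 eeCCaaGG=2 eeCCaaGg=4 eeCCaagg=2 eeCcAaGG=4 eeCcAaGg=8 eeCcAagg=4 eeCcaaGG=4 eeCcaaGg=8 eeCcaagg=4 eeccAaGG=2 eeccAaGg=4 eeccAagg=2 eeccaaGG=2 eeccaaGg=4 eeccaagg=2
E_ cc A_ G_ hits 18/256; gcd=2; 18÷2/256÷2 = 9/128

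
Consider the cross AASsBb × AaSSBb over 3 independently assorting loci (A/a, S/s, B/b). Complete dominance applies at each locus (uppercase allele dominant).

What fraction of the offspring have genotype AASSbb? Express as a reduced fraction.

AASsBb gametes: ASB×2, ASb×2, AsB×2, Asb×2
AaSSBb gametes: ASB×2, ASb×2, aSB×2, aSb×2
AASsBb×AaSSBb grid (8·8=64): AASSBB=4 AASSBb=8 AASSbb=4 AASsBB=4 AASsBb=8 AASsbb=4 AaSSBB=4 AaSSBb=8 AaSSbb=4 AaSsBB=4 AaSsBb=8 AaSsbb=4
AASSbb hits 4/64; gcd=4; 4÷4/64÷4 = 1/16

P(AASSbb) = 1/16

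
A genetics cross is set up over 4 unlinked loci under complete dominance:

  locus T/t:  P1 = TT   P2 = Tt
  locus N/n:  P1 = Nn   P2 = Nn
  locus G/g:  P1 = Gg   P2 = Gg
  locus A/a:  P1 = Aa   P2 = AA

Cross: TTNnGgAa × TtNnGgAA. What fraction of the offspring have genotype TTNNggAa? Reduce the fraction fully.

P(TTNNggAa) = 1/64

TTNnGgAa gametes: TNGA×2, TNGa×2, TNgA×2, TNga×2, TnGA×2, TnGa×2, TngA×2, Tnga×2
TtNnGgAA gametes: TNGA×2, TNgA×2, TnGA×2, TngA×2, tNGA×2, tNgA×2, tnGA×2, tngA×2
TTNnGgAa×TtNnGgAA grid (16·16=256): TTNNGGAA=4 TTNNGGAa=4 TTNNGgAA=8 TTNNGgAa=8 TTNNggAA=4 TTNNggAa=4 TTNnGGAA=8 TTNnGGAa=8 TTNnGgAA=16 TTNnGgAa=16 TTNnggAA=8 TTNnggAa=8 TTnnGGAA=4 TTnnGGAa=4 TTnnGgAA=8 TTnnGgAa=8 TTnnggAA=4 TTnnggAa=4 TtNNGGAA=4 TtNNGGAa=4 TtNNGgAA=8 TtNNGgAa=8 TtNNggAA=4 TtNNggAa=4 TtNnGGAA=8 TtNnGGAa=8 TtNnGgAA=16 TtNnGgAa=16 TtNnggAA=8 TtNnggAa=8 TtnnGGAA=4 TtnnGGAa=4 TtnnGgAA=8 TtnnGgAa=8 TtnnggAA=4 TtnnggAa=4
TTNNggAa hits 4/256; gcd=4; 4÷4/256÷4 = 1/64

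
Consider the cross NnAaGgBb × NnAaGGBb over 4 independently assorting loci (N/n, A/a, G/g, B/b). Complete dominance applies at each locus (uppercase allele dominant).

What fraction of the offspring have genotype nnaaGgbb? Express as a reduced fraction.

NnAaGgBb gametes: NAGB×1, NAGb×1, NAgB×1, NAgb×1, NaGB×1, NaGb×1, NagB×1, Nagb×1, nAGB×1, nAGb×1, nAgB×1, nAgb×1, naGB×1, naGb×1, nagB×1, nagb×1
NnAaGGBb gametes: NAGB×2, NAGb×2, NaGB×2, NaGb×2, nAGB×2, nAGb×2, naGB×2, naGb×2
NnAaGgBb×NnAaGGBb grid (16·16=256): NNAAGGBB=2 NNAAGGBb=4 NNAAGGbb=2 NNAAGgBB=2 NNAAGgBb=4 NNAAGgbb=2 NNAaGGBB=4 NNAaGGBb=8 NNAaGGbb=4 NNAaGgBB=4 NNAaGgBb=8 NNAaGgbb=4 NNaaGGBB=2 NNaaGGBb=4 NNaaGGbb=2 NNaaGgBB=2 NNaaGgBb=4 NNaaGgbb=2 NnAAGGBB=4 NnAAGGBb=8 NnAAGGbb=4 NnAAGgBB=4 NnAAGgBb=8 NnAAGgbb=4 NnAaGGBB=8 NnAaGGBb=16 NnAaGGbb=8 NnAaGgBB=8 NnAaGgBb=16 NnAaGgbb=8 NnaaGGBB=4 NnaaGGBb=8 NnaaGGbb=4 NnaaGgBB=4 NnaaGgBb=8 NnaaGgbb=4 nnAAGGBB=2 nnAAGGBb=4 nnAAGGbb=2 nnAAGgBB=2 nnAAGgBb=4 nnAAGgbb=2 nnAaGGBB=4 nnAaGGBb=8 nnAaGGbb=4 nnAaGgBB=4 nnAaGgBb=8 nnAaGgbb=4 nnaaGGBB=2 nnaaGGBb=4 nnaaGGbb=2 nnaaGgBB=2 nnaaGgBb=4 nnaaGgbb=2
nnaaGgbb hits 2/256; gcd=2; 2÷2/256÷2 = 1/128

P(nnaaGgbb) = 1/128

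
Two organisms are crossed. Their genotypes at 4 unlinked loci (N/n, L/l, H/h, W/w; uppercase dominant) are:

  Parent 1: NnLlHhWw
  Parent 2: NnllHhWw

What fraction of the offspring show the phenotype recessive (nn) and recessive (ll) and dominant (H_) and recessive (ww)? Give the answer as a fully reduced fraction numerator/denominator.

P(nn ll H_ ww) = 3/128

NnLlHhWw gametes: NLHW×1, NLHw×1, NLhW×1, NLhw×1, NlHW×1, NlHw×1, NlhW×1, Nlhw×1, nLHW×1, nLHw×1, nLhW×1, nLhw×1, nlHW×1, nlHw×1, nlhW×1, nlhw×1
NnllHhWw gametes: NlHW×2, NlHw×2, NlhW×2, Nlhw×2, nlHW×2, nlHw×2, nlhW×2, nlhw×2
NnLlHhWw×NnllHhWw grid (16·16=256): NNLlHHWW=2 NNLlHHWw=4 NNLlHHww=2 NNLlHhWW=4 NNLlHhWw=8 NNLlHhww=4 NNLlhhWW=2 NNLlhhWw=4 NNLlhhww=2 NNllHHWW=2 NNllHHWw=4 NNllHHww=2 NNllHhWW=4 NNllHhWw=8 NNllHhww=4 NNllhhWW=2 NNllhhWw=4 NNllhhww=2 NnLlHHWW=4 NnLlHHWw=8 NnLlHHww=4 NnLlHhWW=8 NnLlHhWw=16 NnLlHhww=8 NnLlhhWW=4 NnLlhhWw=8 NnLlhhww=4 NnllHHWW=4 NnllHHWw=8 NnllHHww=4 NnllHhWW=8 NnllHhWw=16 NnllHhww=8 NnllhhWW=4 NnllhhWw=8 Nnllhhww=4 nnLlHHWW=2 nnLlHHWw=4 nnLlHHww=2 nnLlHhWW=4 nnLlHhWw=8 nnLlHhww=4 nnLlhhWW=2 nnLlhhWw=4 nnLlhhww=2 nnllHHWW=2 nnllHHWw=4 nnllHHww=2 nnllHhWW=4 nnllHhWw=8 nnllHhww=4 nnllhhWW=2 nnllhhWw=4 nnllhhww=2
nn ll H_ ww hits 6/256; gcd=2; 6÷2/256÷2 = 3/128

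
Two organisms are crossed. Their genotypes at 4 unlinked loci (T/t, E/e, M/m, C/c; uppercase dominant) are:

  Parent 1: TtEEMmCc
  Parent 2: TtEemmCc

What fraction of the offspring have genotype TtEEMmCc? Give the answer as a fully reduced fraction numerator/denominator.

TtEEMmCc gametes: TEMC×2, TEMc×2, TEmC×2, TEmc×2, tEMC×2, tEMc×2, tEmC×2, tEmc×2
TtEemmCc gametes: TEmC×2, TEmc×2, TemC×2, Temc×2, tEmC×2, tEmc×2, temC×2, temc×2
TtEEMmCc×TtEemmCc grid (16·16=256): TTEEMmCC=4 TTEEMmCc=8 TTEEMmcc=4 TTEEmmCC=4 TTEEmmCc=8 TTEEmmcc=4 TTEeMmCC=4 TTEeMmCc=8 TTEeMmcc=4 TTEemmCC=4 TTEemmCc=8 TTEemmcc=4 TtEEMmCC=8 TtEEMmCc=16 TtEEMmcc=8 TtEEmmCC=8 TtEEmmCc=16 TtEEmmcc=8 TtEeMmCC=8 TtEeMmCc=16 TtEeMmcc=8 TtEemmCC=8 TtEemmCc=16 TtEemmcc=8 ttEEMmCC=4 ttEEMmCc=8 ttEEMmcc=4 ttEEmmCC=4 ttEEmmCc=8 ttEEmmcc=4 ttEeMmCC=4 ttEeMmCc=8 ttEeMmcc=4 ttEemmCC=4 ttEemmCc=8 ttEemmcc=4
TtEEMmCc hits 16/256; gcd=16; 16÷16/256÷16 = 1/16

P(TtEEMmCc) = 1/16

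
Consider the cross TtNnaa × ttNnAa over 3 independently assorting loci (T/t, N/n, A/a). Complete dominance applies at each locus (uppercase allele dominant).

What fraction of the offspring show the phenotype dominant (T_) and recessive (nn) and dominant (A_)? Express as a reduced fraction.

TtNnaa gametes: TNa×2, Tna×2, tNa×2, tna×2
ttNnAa gametes: tNA×2, tNa×2, tnA×2, tna×2
TtNnaa×ttNnAa grid (8·8=64): TtNNAa=4 TtNNaa=4 TtNnAa=8 TtNnaa=8 TtnnAa=4 Ttnnaa=4 ttNNAa=4 ttNNaa=4 ttNnAa=8 ttNnaa=8 ttnnAa=4 ttnnaa=4
T_ nn A_ hits 4/64; gcd=4; 4÷4/64÷4 = 1/16

P(T_ nn A_) = 1/16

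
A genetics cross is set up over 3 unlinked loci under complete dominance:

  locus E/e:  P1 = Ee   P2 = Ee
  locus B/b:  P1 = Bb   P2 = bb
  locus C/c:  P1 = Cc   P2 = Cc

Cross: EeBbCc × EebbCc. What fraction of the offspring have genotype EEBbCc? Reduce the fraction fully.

EeBbCc gametes: EBC×1, EBc×1, EbC×1, Ebc×1, eBC×1, eBc×1, ebC×1, ebc×1
EebbCc gametes: EbC×2, Ebc×2, ebC×2, ebc×2
EeBbCc×EebbCc grid (8·8=64): EEBbCC=2 EEBbCc=4 EEBbcc=2 EEbbCC=2 EEbbCc=4 EEbbcc=2 EeBbCC=4 EeBbCc=8 EeBbcc=4 EebbCC=4 EebbCc=8 Eebbcc=4 eeBbCC=2 eeBbCc=4 eeBbcc=2 eebbCC=2 eebbCc=4 eebbcc=2
EEBbCc hits 4/64; gcd=4; 4÷4/64÷4 = 1/16

P(EEBbCc) = 1/16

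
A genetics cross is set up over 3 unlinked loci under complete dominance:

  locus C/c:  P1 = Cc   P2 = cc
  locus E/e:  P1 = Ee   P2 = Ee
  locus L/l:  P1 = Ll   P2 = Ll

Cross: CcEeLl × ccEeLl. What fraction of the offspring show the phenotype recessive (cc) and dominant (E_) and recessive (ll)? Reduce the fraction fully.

CcEeLl gametes: CEL×1, CEl×1, CeL×1, Cel×1, cEL×1, cEl×1, ceL×1, cel×1
ccEeLl gametes: cEL×2, cEl×2, ceL×2, cel×2
CcEeLl×ccEeLl grid (8·8=64): CcEELL=2 CcEELl=4 CcEEll=2 CcEeLL=4 CcEeLl=8 CcEell=4 CceeLL=2 CceeLl=4 Cceell=2 ccEELL=2 ccEELl=4 ccEEll=2 ccEeLL=4 ccEeLl=8 ccEell=4 cceeLL=2 cceeLl=4 cceell=2
cc E_ ll hits 6/64; gcd=2; 6÷2/64÷2 = 3/32

P(cc E_ ll) = 3/32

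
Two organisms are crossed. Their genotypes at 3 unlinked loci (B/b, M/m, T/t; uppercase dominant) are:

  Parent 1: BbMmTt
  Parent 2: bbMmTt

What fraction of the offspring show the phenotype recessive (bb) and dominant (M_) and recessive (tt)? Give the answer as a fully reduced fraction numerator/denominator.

BbMmTt gametes: BMT×1, BMt×1, BmT×1, Bmt×1, bMT×1, bMt×1, bmT×1, bmt×1
bbMmTt gametes: bMT×2, bMt×2, bmT×2, bmt×2
BbMmTt×bbMmTt grid (8·8=64): BbMMTT=2 BbMMTt=4 BbMMtt=2 BbMmTT=4 BbMmTt=8 BbMmtt=4 BbmmTT=2 BbmmTt=4 Bbmmtt=2 bbMMTT=2 bbMMTt=4 bbMMtt=2 bbMmTT=4 bbMmTt=8 bbMmtt=4 bbmmTT=2 bbmmTt=4 bbmmtt=2
bb M_ tt hits 6/64; gcd=2; 6÷2/64÷2 = 3/32

P(bb M_ tt) = 3/32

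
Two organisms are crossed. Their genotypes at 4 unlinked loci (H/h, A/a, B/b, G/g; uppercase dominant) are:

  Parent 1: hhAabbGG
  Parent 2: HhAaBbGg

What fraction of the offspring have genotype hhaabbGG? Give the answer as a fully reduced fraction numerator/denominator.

hhAabbGG gametes: hAbG×8, habG×8
HhAaBbGg gametes: HABG×1, HABg×1, HAbG×1, HAbg×1, HaBG×1, HaBg×1, HabG×1, Habg×1, hABG×1, hABg×1, hAbG×1, hAbg×1, haBG×1, haBg×1, habG×1, habg×1
hhAabbGG×HhAaBbGg grid (16·16=256): HhAABbGG=8 HhAABbGg=8 HhAAbbGG=8 HhAAbbGg=8 HhAaBbGG=16 HhAaBbGg=16 HhAabbGG=16 HhAabbGg=16 HhaaBbGG=8 HhaaBbGg=8 HhaabbGG=8 HhaabbGg=8 hhAABbGG=8 hhAABbGg=8 hhAAbbGG=8 hhAAbbGg=8 hhAaBbGG=16 hhAaBbGg=16 hhAabbGG=16 hhAabbGg=16 hhaaBbGG=8 hhaaBbGg=8 hhaabbGG=8 hhaabbGg=8
hhaabbGG hits 8/256; gcd=8; 8÷8/256÷8 = 1/32

P(hhaabbGG) = 1/32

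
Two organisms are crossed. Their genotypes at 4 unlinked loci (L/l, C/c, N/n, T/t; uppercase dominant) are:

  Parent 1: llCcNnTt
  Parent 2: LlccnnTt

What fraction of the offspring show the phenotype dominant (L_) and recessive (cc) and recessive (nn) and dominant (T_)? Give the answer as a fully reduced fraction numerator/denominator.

P(L_ cc nn T_) = 3/32

llCcNnTt gametes: lCNT×2, lCNt×2, lCnT×2, lCnt×2, lcNT×2, lcNt×2, lcnT×2, lcnt×2
LlccnnTt gametes: LcnT×4, Lcnt×4, lcnT×4, lcnt×4
llCcNnTt×LlccnnTt grid (16·16=256): LlCcNnTT=8 LlCcNnTt=16 LlCcNntt=8 LlCcnnTT=8 LlCcnnTt=16 LlCcnntt=8 LlccNnTT=8 LlccNnTt=16 LlccNntt=8 LlccnnTT=8 LlccnnTt=16 Llccnntt=8 llCcNnTT=8 llCcNnTt=16 llCcNntt=8 llCcnnTT=8 llCcnnTt=16 llCcnntt=8 llccNnTT=8 llccNnTt=16 llccNntt=8 llccnnTT=8 llccnnTt=16 llccnntt=8
L_ cc nn T_ hits 24/256; gcd=8; 24÷8/256÷8 = 3/32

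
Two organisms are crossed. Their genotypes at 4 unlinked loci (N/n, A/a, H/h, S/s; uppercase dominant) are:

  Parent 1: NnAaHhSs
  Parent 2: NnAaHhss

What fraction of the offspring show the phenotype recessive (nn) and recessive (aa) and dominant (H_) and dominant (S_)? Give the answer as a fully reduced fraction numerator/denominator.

P(nn aa H_ S_) = 3/128

NnAaHhSs gametes: NAHS×1, NAHs×1, NAhS×1, NAhs×1, NaHS×1, NaHs×1, NahS×1, Nahs×1, nAHS×1, nAHs×1, nAhS×1, nAhs×1, naHS×1, naHs×1, nahS×1, nahs×1
NnAaHhss gametes: NAHs×2, NAhs×2, NaHs×2, Nahs×2, nAHs×2, nAhs×2, naHs×2, nahs×2
NnAaHhSs×NnAaHhss grid (16·16=256): NNAAHHSs=2 NNAAHHss=2 NNAAHhSs=4 NNAAHhss=4 NNAAhhSs=2 NNAAhhss=2 NNAaHHSs=4 NNAaHHss=4 NNAaHhSs=8 NNAaHhss=8 NNAahhSs=4 NNAahhss=4 NNaaHHSs=2 NNaaHHss=2 NNaaHhSs=4 NNaaHhss=4 NNaahhSs=2 NNaahhss=2 NnAAHHSs=4 NnAAHHss=4 NnAAHhSs=8 NnAAHhss=8 NnAAhhSs=4 NnAAhhss=4 NnAaHHSs=8 NnAaHHss=8 NnAaHhSs=16 NnAaHhss=16 NnAahhSs=8 NnAahhss=8 NnaaHHSs=4 NnaaHHss=4 NnaaHhSs=8 NnaaHhss=8 NnaahhSs=4 Nnaahhss=4 nnAAHHSs=2 nnAAHHss=2 nnAAHhSs=4 nnAAHhss=4 nnAAhhSs=2 nnAAhhss=2 nnAaHHSs=4 nnAaHHss=4 nnAaHhSs=8 nnAaHhss=8 nnAahhSs=4 nnAahhss=4 nnaaHHSs=2 nnaaHHss=2 nnaaHhSs=4 nnaaHhss=4 nnaahhSs=2 nnaahhss=2
nn aa H_ S_ hits 6/256; gcd=2; 6÷2/256÷2 = 3/128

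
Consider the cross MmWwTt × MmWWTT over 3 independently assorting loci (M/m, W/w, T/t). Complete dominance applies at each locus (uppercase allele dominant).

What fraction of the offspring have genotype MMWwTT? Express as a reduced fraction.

MmWwTt gametes: MWT×1, MWt×1, MwT×1, Mwt×1, mWT×1, mWt×1, mwT×1, mwt×1
MmWWTT gametes: MWT×4, mWT×4
MmWwTt×MmWWTT grid (8·8=64): MMWWTT=4 MMWWTt=4 MMWwTT=4 MMWwTt=4 MmWWTT=8 MmWWTt=8 MmWwTT=8 MmWwTt=8 mmWWTT=4 mmWWTt=4 mmWwTT=4 mmWwTt=4
MMWwTT hits 4/64; gcd=4; 4÷4/64÷4 = 1/16

P(MMWwTT) = 1/16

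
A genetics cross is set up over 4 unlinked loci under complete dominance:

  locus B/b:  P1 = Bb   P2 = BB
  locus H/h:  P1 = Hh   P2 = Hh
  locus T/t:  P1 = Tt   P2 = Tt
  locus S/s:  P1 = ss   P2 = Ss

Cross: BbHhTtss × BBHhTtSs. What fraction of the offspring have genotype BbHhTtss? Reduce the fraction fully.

P(BbHhTtss) = 1/16

BbHhTtss gametes: BHTs×2, BHts×2, BhTs×2, Bhts×2, bHTs×2, bHts×2, bhTs×2, bhts×2
BBHhTtSs gametes: BHTS×2, BHTs×2, BHtS×2, BHts×2, BhTS×2, BhTs×2, BhtS×2, Bhts×2
BbHhTtss×BBHhTtSs grid (16·16=256): BBHHTTSs=4 BBHHTTss=4 BBHHTtSs=8 BBHHTtss=8 BBHHttSs=4 BBHHttss=4 BBHhTTSs=8 BBHhTTss=8 BBHhTtSs=16 BBHhTtss=16 BBHhttSs=8 BBHhttss=8 BBhhTTSs=4 BBhhTTss=4 BBhhTtSs=8 BBhhTtss=8 BBhhttSs=4 BBhhttss=4 BbHHTTSs=4 BbHHTTss=4 BbHHTtSs=8 BbHHTtss=8 BbHHttSs=4 BbHHttss=4 BbHhTTSs=8 BbHhTTss=8 BbHhTtSs=16 BbHhTtss=16 BbHhttSs=8 BbHhttss=8 BbhhTTSs=4 BbhhTTss=4 BbhhTtSs=8 BbhhTtss=8 BbhhttSs=4 Bbhhttss=4
BbHhTtss hits 16/256; gcd=16; 16÷16/256÷16 = 1/16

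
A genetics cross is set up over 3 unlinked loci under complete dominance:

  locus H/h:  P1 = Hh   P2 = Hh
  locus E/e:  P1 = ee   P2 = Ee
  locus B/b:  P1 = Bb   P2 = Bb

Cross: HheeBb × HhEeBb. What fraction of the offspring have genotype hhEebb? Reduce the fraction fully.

HheeBb gametes: HeB×2, Heb×2, heB×2, heb×2
HhEeBb gametes: HEB×1, HEb×1, HeB×1, Heb×1, hEB×1, hEb×1, heB×1, heb×1
HheeBb×HhEeBb grid (8·8=64): HHEeBB=2 HHEeBb=4 HHEebb=2 HHeeBB=2 HHeeBb=4 HHeebb=2 HhEeBB=4 HhEeBb=8 HhEebb=4 HheeBB=4 HheeBb=8 Hheebb=4 hhEeBB=2 hhEeBb=4 hhEebb=2 hheeBB=2 hheeBb=4 hheebb=2
hhEebb hits 2/64; gcd=2; 2÷2/64÷2 = 1/32

P(hhEebb) = 1/32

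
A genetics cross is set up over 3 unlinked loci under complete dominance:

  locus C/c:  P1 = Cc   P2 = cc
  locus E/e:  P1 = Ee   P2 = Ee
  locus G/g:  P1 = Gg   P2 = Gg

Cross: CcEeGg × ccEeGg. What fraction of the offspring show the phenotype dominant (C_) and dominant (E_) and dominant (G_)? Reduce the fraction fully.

P(C_ E_ G_) = 9/32

CcEeGg gametes: CEG×1, CEg×1, CeG×1, Ceg×1, cEG×1, cEg×1, ceG×1, ceg×1
ccEeGg gametes: cEG×2, cEg×2, ceG×2, ceg×2
CcEeGg×ccEeGg grid (8·8=64): CcEEGG=2 CcEEGg=4 CcEEgg=2 CcEeGG=4 CcEeGg=8 CcEegg=4 CceeGG=2 CceeGg=4 Cceegg=2 ccEEGG=2 ccEEGg=4 ccEEgg=2 ccEeGG=4 ccEeGg=8 ccEegg=4 cceeGG=2 cceeGg=4 cceegg=2
C_ E_ G_ hits 18/64; gcd=2; 18÷2/64÷2 = 9/32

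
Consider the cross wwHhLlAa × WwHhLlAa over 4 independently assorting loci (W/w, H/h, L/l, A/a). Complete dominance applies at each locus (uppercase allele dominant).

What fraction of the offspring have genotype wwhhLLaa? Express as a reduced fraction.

P(wwhhLLaa) = 1/128

wwHhLlAa gametes: wHLA×2, wHLa×2, wHlA×2, wHla×2, whLA×2, whLa×2, whlA×2, whla×2
WwHhLlAa gametes: WHLA×1, WHLa×1, WHlA×1, WHla×1, WhLA×1, WhLa×1, WhlA×1, Whla×1, wHLA×1, wHLa×1, wHlA×1, wHla×1, whLA×1, whLa×1, whlA×1, whla×1
wwHhLlAa×WwHhLlAa grid (16·16=256): WwHHLLAA=2 WwHHLLAa=4 WwHHLLaa=2 WwHHLlAA=4 WwHHLlAa=8 WwHHLlaa=4 WwHHllAA=2 WwHHllAa=4 WwHHllaa=2 WwHhLLAA=4 WwHhLLAa=8 WwHhLLaa=4 WwHhLlAA=8 WwHhLlAa=16 WwHhLlaa=8 WwHhllAA=4 WwHhllAa=8 WwHhllaa=4 WwhhLLAA=2 WwhhLLAa=4 WwhhLLaa=2 WwhhLlAA=4 WwhhLlAa=8 WwhhLlaa=4 WwhhllAA=2 WwhhllAa=4 Wwhhllaa=2 wwHHLLAA=2 wwHHLLAa=4 wwHHLLaa=2 wwHHLlAA=4 wwHHLlAa=8 wwHHLlaa=4 wwHHllAA=2 wwHHllAa=4 wwHHllaa=2 wwHhLLAA=4 wwHhLLAa=8 wwHhLLaa=4 wwHhLlAA=8 wwHhLlAa=16 wwHhLlaa=8 wwHhllAA=4 wwHhllAa=8 wwHhllaa=4 wwhhLLAA=2 wwhhLLAa=4 wwhhLLaa=2 wwhhLlAA=4 wwhhLlAa=8 wwhhLlaa=4 wwhhllAA=2 wwhhllAa=4 wwhhllaa=2
wwhhLLaa hits 2/256; gcd=2; 2÷2/256÷2 = 1/128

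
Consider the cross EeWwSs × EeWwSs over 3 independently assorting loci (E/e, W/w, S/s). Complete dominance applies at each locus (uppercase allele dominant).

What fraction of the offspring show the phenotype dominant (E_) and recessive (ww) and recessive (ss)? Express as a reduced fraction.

P(E_ ww ss) = 3/64

EeWwSs gametes: EWS×1, EWs×1, EwS×1, Ews×1, eWS×1, eWs×1, ewS×1, ews×1
EeWwSs gametes: EWS×1, EWs×1, EwS×1, Ews×1, eWS×1, eWs×1, ewS×1, ews×1
EeWwSs×EeWwSs grid (8·8=64): EEWWSS=1 EEWWSs=2 EEWWss=1 EEWwSS=2 EEWwSs=4 EEWwss=2 EEwwSS=1 EEwwSs=2 EEwwss=1 EeWWSS=2 EeWWSs=4 EeWWss=2 EeWwSS=4 EeWwSs=8 EeWwss=4 EewwSS=2 EewwSs=4 Eewwss=2 eeWWSS=1 eeWWSs=2 eeWWss=1 eeWwSS=2 eeWwSs=4 eeWwss=2 eewwSS=1 eewwSs=2 eewwss=1
E_ ww ss hits 3/64; gcd=1; 3÷1/64÷1 = 3/64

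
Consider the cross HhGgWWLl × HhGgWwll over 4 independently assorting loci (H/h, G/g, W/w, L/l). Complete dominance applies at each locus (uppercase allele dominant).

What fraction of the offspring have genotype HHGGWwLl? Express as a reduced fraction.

HhGgWWLl gametes: HGWL×2, HGWl×2, HgWL×2, HgWl×2, hGWL×2, hGWl×2, hgWL×2, hgWl×2
HhGgWwll gametes: HGWl×2, HGwl×2, HgWl×2, Hgwl×2, hGWl×2, hGwl×2, hgWl×2, hgwl×2
HhGgWWLl×HhGgWwll grid (16·16=256): HHGGWWLl=4 HHGGWWll=4 HHGGWwLl=4 HHGGWwll=4 HHGgWWLl=8 HHGgWWll=8 HHGgWwLl=8 HHGgWwll=8 HHggWWLl=4 HHggWWll=4 HHggWwLl=4 HHggWwll=4 HhGGWWLl=8 HhGGWWll=8 HhGGWwLl=8 HhGGWwll=8 HhGgWWLl=16 HhGgWWll=16 HhGgWwLl=16 HhGgWwll=16 HhggWWLl=8 HhggWWll=8 HhggWwLl=8 HhggWwll=8 hhGGWWLl=4 hhGGWWll=4 hhGGWwLl=4 hhGGWwll=4 hhGgWWLl=8 hhGgWWll=8 hhGgWwLl=8 hhGgWwll=8 hhggWWLl=4 hhggWWll=4 hhggWwLl=4 hhggWwll=4
HHGGWwLl hits 4/256; gcd=4; 4÷4/256÷4 = 1/64

P(HHGGWwLl) = 1/64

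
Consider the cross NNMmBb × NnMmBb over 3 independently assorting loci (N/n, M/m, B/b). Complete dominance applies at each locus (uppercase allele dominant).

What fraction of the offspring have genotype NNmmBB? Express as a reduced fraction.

NNMmBb gametes: NMB×2, NMb×2, NmB×2, Nmb×2
NnMmBb gametes: NMB×1, NMb×1, NmB×1, Nmb×1, nMB×1, nMb×1, nmB×1, nmb×1
NNMmBb×NnMmBb grid (8·8=64): NNMMBB=2 NNMMBb=4 NNMMbb=2 NNMmBB=4 NNMmBb=8 NNMmbb=4 NNmmBB=2 NNmmBb=4 NNmmbb=2 NnMMBB=2 NnMMBb=4 NnMMbb=2 NnMmBB=4 NnMmBb=8 NnMmbb=4 NnmmBB=2 NnmmBb=4 Nnmmbb=2
NNmmBB hits 2/64; gcd=2; 2÷2/64÷2 = 1/32

P(NNmmBB) = 1/32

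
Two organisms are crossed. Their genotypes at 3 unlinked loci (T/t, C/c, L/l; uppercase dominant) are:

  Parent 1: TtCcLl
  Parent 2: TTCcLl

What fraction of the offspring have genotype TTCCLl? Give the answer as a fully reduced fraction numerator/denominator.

P(TTCCLl) = 1/16

TtCcLl gametes: TCL×1, TCl×1, TcL×1, Tcl×1, tCL×1, tCl×1, tcL×1, tcl×1
TTCcLl gametes: TCL×2, TCl×2, TcL×2, Tcl×2
TtCcLl×TTCcLl grid (8·8=64): TTCCLL=2 TTCCLl=4 TTCCll=2 TTCcLL=4 TTCcLl=8 TTCcll=4 TTccLL=2 TTccLl=4 TTccll=2 TtCCLL=2 TtCCLl=4 TtCCll=2 TtCcLL=4 TtCcLl=8 TtCcll=4 TtccLL=2 TtccLl=4 Ttccll=2
TTCCLl hits 4/64; gcd=4; 4÷4/64÷4 = 1/16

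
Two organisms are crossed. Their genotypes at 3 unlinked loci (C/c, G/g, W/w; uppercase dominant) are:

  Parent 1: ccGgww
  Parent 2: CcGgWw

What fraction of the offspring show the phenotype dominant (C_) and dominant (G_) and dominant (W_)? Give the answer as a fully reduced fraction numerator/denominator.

P(C_ G_ W_) = 3/16

ccGgww gametes: cGw×4, cgw×4
CcGgWw gametes: CGW×1, CGw×1, CgW×1, Cgw×1, cGW×1, cGw×1, cgW×1, cgw×1
ccGgww×CcGgWw grid (8·8=64): CcGGWw=4 CcGGww=4 CcGgWw=8 CcGgww=8 CcggWw=4 Ccggww=4 ccGGWw=4 ccGGww=4 ccGgWw=8 ccGgww=8 ccggWw=4 ccggww=4
C_ G_ W_ hits 12/64; gcd=4; 12÷4/64÷4 = 3/16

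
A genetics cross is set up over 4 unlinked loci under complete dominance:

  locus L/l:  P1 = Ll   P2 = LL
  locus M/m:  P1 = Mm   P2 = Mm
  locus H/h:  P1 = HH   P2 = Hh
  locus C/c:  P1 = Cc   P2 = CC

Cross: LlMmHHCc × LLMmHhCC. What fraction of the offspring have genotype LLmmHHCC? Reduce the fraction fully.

P(LLmmHHCC) = 1/32

LlMmHHCc gametes: LMHC×2, LMHc×2, LmHC×2, LmHc×2, lMHC×2, lMHc×2, lmHC×2, lmHc×2
LLMmHhCC gametes: LMHC×4, LMhC×4, LmHC×4, LmhC×4
LlMmHHCc×LLMmHhCC grid (16·16=256): LLMMHHCC=8 LLMMHHCc=8 LLMMHhCC=8 LLMMHhCc=8 LLMmHHCC=16 LLMmHHCc=16 LLMmHhCC=16 LLMmHhCc=16 LLmmHHCC=8 LLmmHHCc=8 LLmmHhCC=8 LLmmHhCc=8 LlMMHHCC=8 LlMMHHCc=8 LlMMHhCC=8 LlMMHhCc=8 LlMmHHCC=16 LlMmHHCc=16 LlMmHhCC=16 LlMmHhCc=16 LlmmHHCC=8 LlmmHHCc=8 LlmmHhCC=8 LlmmHhCc=8
LLmmHHCC hits 8/256; gcd=8; 8÷8/256÷8 = 1/32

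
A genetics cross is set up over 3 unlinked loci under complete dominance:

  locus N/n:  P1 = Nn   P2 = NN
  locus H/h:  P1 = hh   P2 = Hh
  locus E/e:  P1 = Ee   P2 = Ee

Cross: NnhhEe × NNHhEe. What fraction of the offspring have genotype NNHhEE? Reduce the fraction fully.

NnhhEe gametes: NhE×2, Nhe×2, nhE×2, nhe×2
NNHhEe gametes: NHE×2, NHe×2, NhE×2, Nhe×2
NnhhEe×NNHhEe grid (8·8=64): NNHhEE=4 NNHhEe=8 NNHhee=4 NNhhEE=4 NNhhEe=8 NNhhee=4 NnHhEE=4 NnHhEe=8 NnHhee=4 NnhhEE=4 NnhhEe=8 Nnhhee=4
NNHhEE hits 4/64; gcd=4; 4÷4/64÷4 = 1/16

P(NNHhEE) = 1/16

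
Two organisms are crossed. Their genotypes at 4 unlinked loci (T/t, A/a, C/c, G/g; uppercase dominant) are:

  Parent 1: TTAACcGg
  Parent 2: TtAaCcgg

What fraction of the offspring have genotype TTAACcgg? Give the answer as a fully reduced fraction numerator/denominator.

P(TTAACcgg) = 1/16

TTAACcGg gametes: TACG×4, TACg×4, TAcG×4, TAcg×4
TtAaCcgg gametes: TACg×2, TAcg×2, TaCg×2, Tacg×2, tACg×2, tAcg×2, taCg×2, tacg×2
TTAACcGg×TtAaCcgg grid (16·16=256): TTAACCGg=8 TTAACCgg=8 TTAACcGg=16 TTAACcgg=16 TTAAccGg=8 TTAAccgg=8 TTAaCCGg=8 TTAaCCgg=8 TTAaCcGg=16 TTAaCcgg=16 TTAaccGg=8 TTAaccgg=8 TtAACCGg=8 TtAACCgg=8 TtAACcGg=16 TtAACcgg=16 TtAAccGg=8 TtAAccgg=8 TtAaCCGg=8 TtAaCCgg=8 TtAaCcGg=16 TtAaCcgg=16 TtAaccGg=8 TtAaccgg=8
TTAACcgg hits 16/256; gcd=16; 16÷16/256÷16 = 1/16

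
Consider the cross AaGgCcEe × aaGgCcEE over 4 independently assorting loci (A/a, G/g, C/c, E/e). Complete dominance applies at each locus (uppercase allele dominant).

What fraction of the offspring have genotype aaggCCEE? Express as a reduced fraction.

P(aaggCCEE) = 1/64

AaGgCcEe gametes: AGCE×1, AGCe×1, AGcE×1, AGce×1, AgCE×1, AgCe×1, AgcE×1, Agce×1, aGCE×1, aGCe×1, aGcE×1, aGce×1, agCE×1, agCe×1, agcE×1, agce×1
aaGgCcEE gametes: aGCE×4, aGcE×4, agCE×4, agcE×4
AaGgCcEe×aaGgCcEE grid (16·16=256): AaGGCCEE=4 AaGGCCEe=4 AaGGCcEE=8 AaGGCcEe=8 AaGGccEE=4 AaGGccEe=4 AaGgCCEE=8 AaGgCCEe=8 AaGgCcEE=16 AaGgCcEe=16 AaGgccEE=8 AaGgccEe=8 AaggCCEE=4 AaggCCEe=4 AaggCcEE=8 AaggCcEe=8 AaggccEE=4 AaggccEe=4 aaGGCCEE=4 aaGGCCEe=4 aaGGCcEE=8 aaGGCcEe=8 aaGGccEE=4 aaGGccEe=4 aaGgCCEE=8 aaGgCCEe=8 aaGgCcEE=16 aaGgCcEe=16 aaGgccEE=8 aaGgccEe=8 aaggCCEE=4 aaggCCEe=4 aaggCcEE=8 aaggCcEe=8 aaggccEE=4 aaggccEe=4
aaggCCEE hits 4/256; gcd=4; 4÷4/256÷4 = 1/64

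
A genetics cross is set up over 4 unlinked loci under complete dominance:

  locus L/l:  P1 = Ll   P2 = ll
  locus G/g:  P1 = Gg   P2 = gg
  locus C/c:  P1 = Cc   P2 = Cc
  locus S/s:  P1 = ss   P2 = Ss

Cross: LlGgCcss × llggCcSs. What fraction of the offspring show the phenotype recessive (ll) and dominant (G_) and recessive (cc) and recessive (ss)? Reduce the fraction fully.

P(ll G_ cc ss) = 1/32

LlGgCcss gametes: LGCs×2, LGcs×2, LgCs×2, Lgcs×2, lGCs×2, lGcs×2, lgCs×2, lgcs×2
llggCcSs gametes: lgCS×4, lgCs×4, lgcS×4, lgcs×4
LlGgCcss×llggCcSs grid (16·16=256): LlGgCCSs=8 LlGgCCss=8 LlGgCcSs=16 LlGgCcss=16 LlGgccSs=8 LlGgccss=8 LlggCCSs=8 LlggCCss=8 LlggCcSs=16 LlggCcss=16 LlggccSs=8 Llggccss=8 llGgCCSs=8 llGgCCss=8 llGgCcSs=16 llGgCcss=16 llGgccSs=8 llGgccss=8 llggCCSs=8 llggCCss=8 llggCcSs=16 llggCcss=16 llggccSs=8 llggccss=8
ll G_ cc ss hits 8/256; gcd=8; 8÷8/256÷8 = 1/32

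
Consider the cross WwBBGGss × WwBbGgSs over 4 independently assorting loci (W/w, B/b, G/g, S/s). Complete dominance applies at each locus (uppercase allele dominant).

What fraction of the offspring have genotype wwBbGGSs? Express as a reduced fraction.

P(wwBbGGSs) = 1/32

WwBBGGss gametes: WBGs×8, wBGs×8
WwBbGgSs gametes: WBGS×1, WBGs×1, WBgS×1, WBgs×1, WbGS×1, WbGs×1, WbgS×1, Wbgs×1, wBGS×1, wBGs×1, wBgS×1, wBgs×1, wbGS×1, wbGs×1, wbgS×1, wbgs×1
WwBBGGss×WwBbGgSs grid (16·16=256): WWBBGGSs=8 WWBBGGss=8 WWBBGgSs=8 WWBBGgss=8 WWBbGGSs=8 WWBbGGss=8 WWBbGgSs=8 WWBbGgss=8 WwBBGGSs=16 WwBBGGss=16 WwBBGgSs=16 WwBBGgss=16 WwBbGGSs=16 WwBbGGss=16 WwBbGgSs=16 WwBbGgss=16 wwBBGGSs=8 wwBBGGss=8 wwBBGgSs=8 wwBBGgss=8 wwBbGGSs=8 wwBbGGss=8 wwBbGgSs=8 wwBbGgss=8
wwBbGGSs hits 8/256; gcd=8; 8÷8/256÷8 = 1/32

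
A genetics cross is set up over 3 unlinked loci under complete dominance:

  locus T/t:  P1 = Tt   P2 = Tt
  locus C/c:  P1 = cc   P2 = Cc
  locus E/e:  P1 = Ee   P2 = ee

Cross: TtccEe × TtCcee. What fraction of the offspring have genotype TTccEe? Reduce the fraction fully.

P(TTccEe) = 1/16

TtccEe gametes: TcE×2, Tce×2, tcE×2, tce×2
TtCcee gametes: TCe×2, Tce×2, tCe×2, tce×2
TtccEe×TtCcee grid (8·8=64): TTCcEe=4 TTCcee=4 TTccEe=4 TTccee=4 TtCcEe=8 TtCcee=8 TtccEe=8 Ttccee=8 ttCcEe=4 ttCcee=4 ttccEe=4 ttccee=4
TTccEe hits 4/64; gcd=4; 4÷4/64÷4 = 1/16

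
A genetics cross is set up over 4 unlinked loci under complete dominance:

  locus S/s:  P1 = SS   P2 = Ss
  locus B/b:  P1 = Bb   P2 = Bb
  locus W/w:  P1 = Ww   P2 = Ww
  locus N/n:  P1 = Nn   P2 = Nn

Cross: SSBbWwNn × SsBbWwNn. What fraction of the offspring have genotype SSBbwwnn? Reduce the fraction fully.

SSBbWwNn gametes: SBWN×2, SBWn×2, SBwN×2, SBwn×2, SbWN×2, SbWn×2, SbwN×2, Sbwn×2
SsBbWwNn gametes: SBWN×1, SBWn×1, SBwN×1, SBwn×1, SbWN×1, SbWn×1, SbwN×1, Sbwn×1, sBWN×1, sBWn×1, sBwN×1, sBwn×1, sbWN×1, sbWn×1, sbwN×1, sbwn×1
SSBbWwNn×SsBbWwNn grid (16·16=256): SSBBWWNN=2 SSBBWWNn=4 SSBBWWnn=2 SSBBWwNN=4 SSBBWwNn=8 SSBBWwnn=4 SSBBwwNN=2 SSBBwwNn=4 SSBBwwnn=2 SSBbWWNN=4 SSBbWWNn=8 SSBbWWnn=4 SSBbWwNN=8 SSBbWwNn=16 SSBbWwnn=8 SSBbwwNN=4 SSBbwwNn=8 SSBbwwnn=4 SSbbWWNN=2 SSbbWWNn=4 SSbbWWnn=2 SSbbWwNN=4 SSbbWwNn=8 SSbbWwnn=4 SSbbwwNN=2 SSbbwwNn=4 SSbbwwnn=2 SsBBWWNN=2 SsBBWWNn=4 SsBBWWnn=2 SsBBWwNN=4 SsBBWwNn=8 SsBBWwnn=4 SsBBwwNN=2 SsBBwwNn=4 SsBBwwnn=2 SsBbWWNN=4 SsBbWWNn=8 SsBbWWnn=4 SsBbWwNN=8 SsBbWwNn=16 SsBbWwnn=8 SsBbwwNN=4 SsBbwwNn=8 SsBbwwnn=4 SsbbWWNN=2 SsbbWWNn=4 SsbbWWnn=2 SsbbWwNN=4 SsbbWwNn=8 SsbbWwnn=4 SsbbwwNN=2 SsbbwwNn=4 Ssbbwwnn=2
SSBbwwnn hits 4/256; gcd=4; 4÷4/256÷4 = 1/64

P(SSBbwwnn) = 1/64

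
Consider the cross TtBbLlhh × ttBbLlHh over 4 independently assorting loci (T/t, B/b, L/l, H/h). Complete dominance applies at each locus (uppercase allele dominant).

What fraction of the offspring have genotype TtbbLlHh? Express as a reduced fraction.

P(TtbbLlHh) = 1/32

TtBbLlhh gametes: TBLh×2, TBlh×2, TbLh×2, Tblh×2, tBLh×2, tBlh×2, tbLh×2, tblh×2
ttBbLlHh gametes: tBLH×2, tBLh×2, tBlH×2, tBlh×2, tbLH×2, tbLh×2, tblH×2, tblh×2
TtBbLlhh×ttBbLlHh grid (16·16=256): TtBBLLHh=4 TtBBLLhh=4 TtBBLlHh=8 TtBBLlhh=8 TtBBllHh=4 TtBBllhh=4 TtBbLLHh=8 TtBbLLhh=8 TtBbLlHh=16 TtBbLlhh=16 TtBbllHh=8 TtBbllhh=8 TtbbLLHh=4 TtbbLLhh=4 TtbbLlHh=8 TtbbLlhh=8 TtbbllHh=4 Ttbbllhh=4 ttBBLLHh=4 ttBBLLhh=4 ttBBLlHh=8 ttBBLlhh=8 ttBBllHh=4 ttBBllhh=4 ttBbLLHh=8 ttBbLLhh=8 ttBbLlHh=16 ttBbLlhh=16 ttBbllHh=8 ttBbllhh=8 ttbbLLHh=4 ttbbLLhh=4 ttbbLlHh=8 ttbbLlhh=8 ttbbllHh=4 ttbbllhh=4
TtbbLlHh hits 8/256; gcd=8; 8÷8/256÷8 = 1/32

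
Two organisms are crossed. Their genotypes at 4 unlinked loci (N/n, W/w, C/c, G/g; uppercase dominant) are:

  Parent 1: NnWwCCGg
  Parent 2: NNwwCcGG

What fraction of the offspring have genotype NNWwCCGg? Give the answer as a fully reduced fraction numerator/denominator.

P(NNWwCCGg) = 1/16

NnWwCCGg gametes: NWCG×2, NWCg×2, NwCG×2, NwCg×2, nWCG×2, nWCg×2, nwCG×2, nwCg×2
NNwwCcGG gametes: NwCG×8, NwcG×8
NnWwCCGg×NNwwCcGG grid (16·16=256): NNWwCCGG=16 NNWwCCGg=16 NNWwCcGG=16 NNWwCcGg=16 NNwwCCGG=16 NNwwCCGg=16 NNwwCcGG=16 NNwwCcGg=16 NnWwCCGG=16 NnWwCCGg=16 NnWwCcGG=16 NnWwCcGg=16 NnwwCCGG=16 NnwwCCGg=16 NnwwCcGG=16 NnwwCcGg=16
NNWwCCGg hits 16/256; gcd=16; 16÷16/256÷16 = 1/16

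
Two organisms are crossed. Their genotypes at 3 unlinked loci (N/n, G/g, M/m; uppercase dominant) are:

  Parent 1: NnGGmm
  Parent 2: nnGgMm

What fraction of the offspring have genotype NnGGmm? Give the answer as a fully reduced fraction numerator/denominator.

NnGGmm gametes: NGm×4, nGm×4
nnGgMm gametes: nGM×2, nGm×2, ngM×2, ngm×2
NnGGmm×nnGgMm grid (8·8=64): NnGGMm=8 NnGGmm=8 NnGgMm=8 NnGgmm=8 nnGGMm=8 nnGGmm=8 nnGgMm=8 nnGgmm=8
NnGGmm hits 8/64; gcd=8; 8÷8/64÷8 = 1/8

P(NnGGmm) = 1/8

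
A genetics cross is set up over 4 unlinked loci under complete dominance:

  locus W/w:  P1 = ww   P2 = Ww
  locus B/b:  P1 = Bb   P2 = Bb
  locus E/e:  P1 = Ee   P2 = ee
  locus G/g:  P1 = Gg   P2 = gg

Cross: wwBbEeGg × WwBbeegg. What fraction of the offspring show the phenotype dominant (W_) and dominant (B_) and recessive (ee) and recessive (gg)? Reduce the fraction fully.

wwBbEeGg gametes: wBEG×2, wBEg×2, wBeG×2, wBeg×2, wbEG×2, wbEg×2, wbeG×2, wbeg×2
WwBbeegg gametes: WBeg×4, Wbeg×4, wBeg×4, wbeg×4
wwBbEeGg×WwBbeegg grid (16·16=256): WwBBEeGg=8 WwBBEegg=8 WwBBeeGg=8 WwBBeegg=8 WwBbEeGg=16 WwBbEegg=16 WwBbeeGg=16 WwBbeegg=16 WwbbEeGg=8 WwbbEegg=8 WwbbeeGg=8 Wwbbeegg=8 wwBBEeGg=8 wwBBEegg=8 wwBBeeGg=8 wwBBeegg=8 wwBbEeGg=16 wwBbEegg=16 wwBbeeGg=16 wwBbeegg=16 wwbbEeGg=8 wwbbEegg=8 wwbbeeGg=8 wwbbeegg=8
W_ B_ ee gg hits 24/256; gcd=8; 24÷8/256÷8 = 3/32

P(W_ B_ ee gg) = 3/32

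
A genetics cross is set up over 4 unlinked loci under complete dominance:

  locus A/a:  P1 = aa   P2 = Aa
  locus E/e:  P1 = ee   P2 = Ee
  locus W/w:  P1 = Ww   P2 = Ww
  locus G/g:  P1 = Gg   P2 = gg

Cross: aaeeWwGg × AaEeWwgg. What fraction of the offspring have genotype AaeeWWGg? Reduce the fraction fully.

aaeeWwGg gametes: aeWG×4, aeWg×4, aewG×4, aewg×4
AaEeWwgg gametes: AEWg×2, AEwg×2, AeWg×2, Aewg×2, aEWg×2, aEwg×2, aeWg×2, aewg×2
aaeeWwGg×AaEeWwgg grid (16·16=256): AaEeWWGg=8 AaEeWWgg=8 AaEeWwGg=16 AaEeWwgg=16 AaEewwGg=8 AaEewwgg=8 AaeeWWGg=8 AaeeWWgg=8 AaeeWwGg=16 AaeeWwgg=16 AaeewwGg=8 Aaeewwgg=8 aaEeWWGg=8 aaEeWWgg=8 aaEeWwGg=16 aaEeWwgg=16 aaEewwGg=8 aaEewwgg=8 aaeeWWGg=8 aaeeWWgg=8 aaeeWwGg=16 aaeeWwgg=16 aaeewwGg=8 aaeewwgg=8
AaeeWWGg hits 8/256; gcd=8; 8÷8/256÷8 = 1/32

P(AaeeWWGg) = 1/32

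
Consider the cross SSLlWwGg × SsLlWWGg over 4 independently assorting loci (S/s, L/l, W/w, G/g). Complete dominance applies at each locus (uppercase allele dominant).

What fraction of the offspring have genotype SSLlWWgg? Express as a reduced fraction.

P(SSLlWWgg) = 1/32

SSLlWwGg gametes: SLWG×2, SLWg×2, SLwG×2, SLwg×2, SlWG×2, SlWg×2, SlwG×2, Slwg×2
SsLlWWGg gametes: SLWG×2, SLWg×2, SlWG×2, SlWg×2, sLWG×2, sLWg×2, slWG×2, slWg×2
SSLlWwGg×SsLlWWGg grid (16·16=256): SSLLWWGG=4 SSLLWWGg=8 SSLLWWgg=4 SSLLWwGG=4 SSLLWwGg=8 SSLLWwgg=4 SSLlWWGG=8 SSLlWWGg=16 SSLlWWgg=8 SSLlWwGG=8 SSLlWwGg=16 SSLlWwgg=8 SSllWWGG=4 SSllWWGg=8 SSllWWgg=4 SSllWwGG=4 SSllWwGg=8 SSllWwgg=4 SsLLWWGG=4 SsLLWWGg=8 SsLLWWgg=4 SsLLWwGG=4 SsLLWwGg=8 SsLLWwgg=4 SsLlWWGG=8 SsLlWWGg=16 SsLlWWgg=8 SsLlWwGG=8 SsLlWwGg=16 SsLlWwgg=8 SsllWWGG=4 SsllWWGg=8 SsllWWgg=4 SsllWwGG=4 SsllWwGg=8 SsllWwgg=4
SSLlWWgg hits 8/256; gcd=8; 8÷8/256÷8 = 1/32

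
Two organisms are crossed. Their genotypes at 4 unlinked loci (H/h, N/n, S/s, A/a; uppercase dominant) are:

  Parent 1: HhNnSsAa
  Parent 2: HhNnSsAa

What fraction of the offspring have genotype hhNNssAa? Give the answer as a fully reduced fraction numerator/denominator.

P(hhNNssAa) = 1/128

HhNnSsAa gametes: HNSA×1, HNSa×1, HNsA×1, HNsa×1, HnSA×1, HnSa×1, HnsA×1, Hnsa×1, hNSA×1, hNSa×1, hNsA×1, hNsa×1, hnSA×1, hnSa×1, hnsA×1, hnsa×1
HhNnSsAa gametes: HNSA×1, HNSa×1, HNsA×1, HNsa×1, HnSA×1, HnSa×1, HnsA×1, Hnsa×1, hNSA×1, hNSa×1, hNsA×1, hNsa×1, hnSA×1, hnSa×1, hnsA×1, hnsa×1
HhNnSsAa×HhNnSsAa grid (16·16=256): HHNNSSAA=1 HHNNSSAa=2 HHNNSSaa=1 HHNNSsAA=2 HHNNSsAa=4 HHNNSsaa=2 HHNNssAA=1 HHNNssAa=2 HHNNssaa=1 HHNnSSAA=2 HHNnSSAa=4 HHNnSSaa=2 HHNnSsAA=4 HHNnSsAa=8 HHNnSsaa=4 HHNnssAA=2 HHNnssAa=4 HHNnssaa=2 HHnnSSAA=1 HHnnSSAa=2 HHnnSSaa=1 HHnnSsAA=2 HHnnSsAa=4 HHnnSsaa=2 HHnnssAA=1 HHnnssAa=2 HHnnssaa=1 HhNNSSAA=2 HhNNSSAa=4 HhNNSSaa=2 HhNNSsAA=4 HhNNSsAa=8 HhNNSsaa=4 HhNNssAA=2 HhNNssAa=4 HhNNssaa=2 HhNnSSAA=4 HhNnSSAa=8 HhNnSSaa=4 HhNnSsAA=8 HhNnSsAa=16 HhNnSsaa=8 HhNnssAA=4 HhNnssAa=8 HhNnssaa=4 HhnnSSAA=2 HhnnSSAa=4 HhnnSSaa=2 HhnnSsAA=4 HhnnSsAa=8 HhnnSsaa=4 HhnnssAA=2 HhnnssAa=4 Hhnnssaa=2 hhNNSSAA=1 hhNNSSAa=2 hhNNSSaa=1 hhNNSsAA=2 hhNNSsAa=4 hhNNSsaa=2 hhNNssAA=1 hhNNssAa=2 hhNNssaa=1 hhNnSSAA=2 hhNnSSAa=4 hhNnSSaa=2 hhNnSsAA=4 hhNnSsAa=8 hhNnSsaa=4 hhNnssAA=2 hhNnssAa=4 hhNnssaa=2 hhnnSSAA=1 hhnnSSAa=2 hhnnSSaa=1 hhnnSsAA=2 hhnnSsAa=4 hhnnSsaa=2 hhnnssAA=1 hhnnssAa=2 hhnnssaa=1
hhNNssAa hits 2/256; gcd=2; 2÷2/256÷2 = 1/128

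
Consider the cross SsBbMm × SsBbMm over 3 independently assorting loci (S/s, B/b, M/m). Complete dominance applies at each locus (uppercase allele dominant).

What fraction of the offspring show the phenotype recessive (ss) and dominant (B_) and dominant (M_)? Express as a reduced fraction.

P(ss B_ M_) = 9/64

SsBbMm gametes: SBM×1, SBm×1, SbM×1, Sbm×1, sBM×1, sBm×1, sbM×1, sbm×1
SsBbMm gametes: SBM×1, SBm×1, SbM×1, Sbm×1, sBM×1, sBm×1, sbM×1, sbm×1
SsBbMm×SsBbMm grid (8·8=64): SSBBMM=1 SSBBMm=2 SSBBmm=1 SSBbMM=2 SSBbMm=4 SSBbmm=2 SSbbMM=1 SSbbMm=2 SSbbmm=1 SsBBMM=2 SsBBMm=4 SsBBmm=2 SsBbMM=4 SsBbMm=8 SsBbmm=4 SsbbMM=2 SsbbMm=4 Ssbbmm=2 ssBBMM=1 ssBBMm=2 ssBBmm=1 ssBbMM=2 ssBbMm=4 ssBbmm=2 ssbbMM=1 ssbbMm=2 ssbbmm=1
ss B_ M_ hits 9/64; gcd=1; 9÷1/64÷1 = 9/64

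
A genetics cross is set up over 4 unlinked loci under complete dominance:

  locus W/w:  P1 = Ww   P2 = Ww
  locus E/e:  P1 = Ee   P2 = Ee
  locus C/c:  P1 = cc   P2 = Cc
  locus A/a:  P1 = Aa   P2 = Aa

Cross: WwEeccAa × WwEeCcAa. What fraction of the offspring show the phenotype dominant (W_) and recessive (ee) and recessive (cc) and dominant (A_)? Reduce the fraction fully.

WwEeccAa gametes: WEcA×2, WEca×2, WecA×2, Weca×2, wEcA×2, wEca×2, wecA×2, weca×2
WwEeCcAa gametes: WECA×1, WECa×1, WEcA×1, WEca×1, WeCA×1, WeCa×1, WecA×1, Weca×1, wECA×1, wECa×1, wEcA×1, wEca×1, weCA×1, weCa×1, wecA×1, weca×1
WwEeccAa×WwEeCcAa grid (16·16=256): WWEECcAA=2 WWEECcAa=4 WWEECcaa=2 WWEEccAA=2 WWEEccAa=4 WWEEccaa=2 WWEeCcAA=4 WWEeCcAa=8 WWEeCcaa=4 WWEeccAA=4 WWEeccAa=8 WWEeccaa=4 WWeeCcAA=2 WWeeCcAa=4 WWeeCcaa=2 WWeeccAA=2 WWeeccAa=4 WWeeccaa=2 WwEECcAA=4 WwEECcAa=8 WwEECcaa=4 WwEEccAA=4 WwEEccAa=8 WwEEccaa=4 WwEeCcAA=8 WwEeCcAa=16 WwEeCcaa=8 WwEeccAA=8 WwEeccAa=16 WwEeccaa=8 WweeCcAA=4 WweeCcAa=8 WweeCcaa=4 WweeccAA=4 WweeccAa=8 Wweeccaa=4 wwEECcAA=2 wwEECcAa=4 wwEECcaa=2 wwEEccAA=2 wwEEccAa=4 wwEEccaa=2 wwEeCcAA=4 wwEeCcAa=8 wwEeCcaa=4 wwEeccAA=4 wwEeccAa=8 wwEeccaa=4 wweeCcAA=2 wweeCcAa=4 wweeCcaa=2 wweeccAA=2 wweeccAa=4 wweeccaa=2
W_ ee cc A_ hits 18/256; gcd=2; 18÷2/256÷2 = 9/128

P(W_ ee cc A_) = 9/128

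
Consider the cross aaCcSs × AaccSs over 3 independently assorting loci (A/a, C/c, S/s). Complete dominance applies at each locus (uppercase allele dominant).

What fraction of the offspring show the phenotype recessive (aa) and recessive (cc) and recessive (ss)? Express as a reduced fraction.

aaCcSs gametes: aCS×2, aCs×2, acS×2, acs×2
AaccSs gametes: AcS×2, Acs×2, acS×2, acs×2
aaCcSs×AaccSs grid (8·8=64): AaCcSS=4 AaCcSs=8 AaCcss=4 AaccSS=4 AaccSs=8 Aaccss=4 aaCcSS=4 aaCcSs=8 aaCcss=4 aaccSS=4 aaccSs=8 aaccss=4
aa cc ss hits 4/64; gcd=4; 4÷4/64÷4 = 1/16

P(aa cc ss) = 1/16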